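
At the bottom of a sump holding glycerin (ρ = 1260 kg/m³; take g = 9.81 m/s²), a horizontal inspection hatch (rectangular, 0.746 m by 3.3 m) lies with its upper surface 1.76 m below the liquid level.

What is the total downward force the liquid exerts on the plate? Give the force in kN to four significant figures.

F ≈ 53.56 kN

γ = ρg = 1260 × 9.81 / 1000 = 12.3606 kN/m³.
The plate is horizontal, so pressure is uniform at p = γ·h = 12.3606 × 1.76 = 21.7547 kN/m².
A = 0.746 × 3.3 = 2.4618 m².
F = p·A = 21.7547 × 2.4618 = 53.5557 kN.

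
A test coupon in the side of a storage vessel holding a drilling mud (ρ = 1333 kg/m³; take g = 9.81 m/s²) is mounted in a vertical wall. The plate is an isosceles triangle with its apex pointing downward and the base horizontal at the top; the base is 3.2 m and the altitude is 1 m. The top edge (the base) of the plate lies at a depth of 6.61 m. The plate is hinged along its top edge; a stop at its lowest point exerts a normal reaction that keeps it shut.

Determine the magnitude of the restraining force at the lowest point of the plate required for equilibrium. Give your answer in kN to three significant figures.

P ≈ 49.6 kN

γ = ρg = 1333 × 9.81 / 1000 = 13.07673 kN/m³.
With the apex down, the centroid sits h/3 = 1/3 = 0.333333 m below the base (the top edge), so the centroid depth is h_c = 6.61 + 0.333333 = 6.94333 m.
A = ½ × 3.2 × 1 = 1.6 m².
Resultant F = γ·h_c·A = 13.07673 × 6.94333 × 1.6 = 145.274 kN.
I_c = b·h³/36 = 3.2 × 1³/36 = 0.0888889 m⁴.
Centre of pressure: y_p = y_c + I_c/(y_c·A) = 6.94333 + 0.0888889/(6.94333 × 1.6) = 6.94333 + 0.00800129 = 6.95133 m along the plane.
The resultant acts 0.333333 + 0.00800129 = 0.341334 m (along the plate) below the hinge at the top edge, so the moment about the hinge is M = F × 0.341334 = 145.274 × 0.341334 = 49.587 kN·m.
A normal force at the bottom, 1 m from the hinge, must supply this moment: P = 49.587/1 = 49.587 kN.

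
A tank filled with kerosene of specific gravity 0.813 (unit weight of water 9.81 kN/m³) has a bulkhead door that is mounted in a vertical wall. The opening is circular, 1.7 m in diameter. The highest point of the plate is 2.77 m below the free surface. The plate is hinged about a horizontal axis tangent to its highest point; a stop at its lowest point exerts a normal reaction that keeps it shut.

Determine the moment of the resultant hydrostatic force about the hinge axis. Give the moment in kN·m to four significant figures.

M ≈ 58.97 kN·m

γ = 0.813 × 9.81 = 7.97553 kN/m³.
The centroid is at the centre, 0.85 m below the top of the plate, so the centroid depth is h_c = 2.77 + 0.85 = 3.62 m.
A = π(0.85)² = 2.2698 m².
Resultant F = γ·h_c·A = 7.97553 × 3.62 × 2.2698 = 65.5323 kN.
I_c = πr⁴/4 = π × 0.85⁴/4 = 0.409983 m⁴.
Centre of pressure: y_p = y_c + I_c/(y_c·A) = 3.62 + 0.409983/(3.62 × 2.2698) = 3.62 + 0.0498965 = 3.6699 m along the plane.
The resultant acts 0.85 + 0.0498965 = 0.899896 m (along the plate) below the hinge at the top edge, so the moment about the hinge is M = F × 0.899896 = 65.5323 × 0.899896 = 58.9723 kN·m.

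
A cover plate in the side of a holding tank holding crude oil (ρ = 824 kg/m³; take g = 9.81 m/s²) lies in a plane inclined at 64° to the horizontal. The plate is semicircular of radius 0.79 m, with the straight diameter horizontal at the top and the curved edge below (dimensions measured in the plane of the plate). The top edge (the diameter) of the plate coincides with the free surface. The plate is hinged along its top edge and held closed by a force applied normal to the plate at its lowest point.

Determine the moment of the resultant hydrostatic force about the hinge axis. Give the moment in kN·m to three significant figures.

M ≈ 1.11 kN·m

γ = ρg = 824 × 9.81 / 1000 = 8.08344 kN/m³.
Let θ = 64° be the plate's angle to the horizontal; measure y along the incline from where the plane meets the free surface. Vertical depth h = y·sinθ with sinθ = 0.898794.
The centroid of a semicircle lies 4r/(3π) = 0.335286 m from the diameter, here below the top edge, so y_c = 0.335286 m and h_c = 0.335286 × 0.898794 = 0.301353 m.
A = πr²/2 = π × 0.79²/2 = 0.980334 m².
Resultant F = γ·h_c·A = 8.08344 × 0.301353 × 0.980334 = 2.38806 kN.
I_c = (π/8 − 8/(9π))·r⁴ = 0.109757 × 0.79⁴ = 0.0427504 m⁴.
Centre of pressure: y_p = y_c + I_c/(y_c·A) = 0.335286 + 0.0427504/(0.335286 × 0.980334) = 0.335286 + 0.130062 = 0.465348 m along the plane.
The resultant acts 0.335286 + 0.130062 = 0.465348 m (along the plate) below the hinge at the top edge, so the moment about the hinge is M = F × 0.465348 = 2.38806 × 0.465348 = 1.11128 kN·m.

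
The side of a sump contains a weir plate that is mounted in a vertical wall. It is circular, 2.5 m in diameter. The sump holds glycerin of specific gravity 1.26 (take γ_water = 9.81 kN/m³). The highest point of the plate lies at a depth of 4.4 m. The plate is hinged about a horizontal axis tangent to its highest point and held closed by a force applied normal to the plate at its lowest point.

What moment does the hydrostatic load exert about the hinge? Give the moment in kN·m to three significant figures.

M ≈ 452 kN·m

γ = 1.26 × 9.81 = 12.3606 kN/m³.
The centroid is at the centre, 1.25 m below the top of the plate, so the centroid depth is h_c = 4.4 + 1.25 = 5.65 m.
A = π(1.25)² = 4.90874 m².
Resultant F = γ·h_c·A = 12.3606 × 5.65 × 4.90874 = 342.814 kN.
I_c = πr⁴/4 = π × 1.25⁴/4 = 1.91748 m⁴.
Centre of pressure: y_p = y_c + I_c/(y_c·A) = 5.65 + 1.91748/(5.65 × 4.90874) = 5.65 + 0.0691373 = 5.71914 m along the plane.
The resultant acts 1.25 + 0.0691373 = 1.31914 m (along the plate) below the hinge at the top edge, so the moment about the hinge is M = F × 1.31914 = 342.814 × 1.31914 = 452.22 kN·m.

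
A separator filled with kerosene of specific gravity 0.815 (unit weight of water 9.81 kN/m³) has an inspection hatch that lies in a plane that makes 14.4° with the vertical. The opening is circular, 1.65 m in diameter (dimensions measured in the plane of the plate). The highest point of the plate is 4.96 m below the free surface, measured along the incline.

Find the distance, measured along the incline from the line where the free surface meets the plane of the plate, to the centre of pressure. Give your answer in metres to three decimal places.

γ = 0.815 × 9.81 = 7.99515 kN/m³.
The plate makes 14.4° with the vertical, i.e. θ = 90° − 14.4° = 75.6° to the horizontal. Measuring y along the incline from the free-surface line, vertical depth h = y·sinθ with sinθ = 0.968583.
The centroid is at the centre, 0.825 m below the top of the plate, so y_c = 4.96 + 0.825 = 5.785 m and h_c = 5.785 × 0.968583 = 5.60325 m.
A = π(0.825)² = 2.13825 m².
Resultant F = γ·h_c·A = 7.99515 × 5.60325 × 2.13825 = 95.7911 kN.
I_c = πr⁴/4 = π × 0.825⁴/4 = 0.363836 m⁴.
Centre of pressure: y_p = y_c + I_c/(y_c·A) = 5.785 + 0.363836/(5.785 × 2.13825) = 5.785 + 0.0294133 = 5.81441 m along the plane.

y_p = 5.814 m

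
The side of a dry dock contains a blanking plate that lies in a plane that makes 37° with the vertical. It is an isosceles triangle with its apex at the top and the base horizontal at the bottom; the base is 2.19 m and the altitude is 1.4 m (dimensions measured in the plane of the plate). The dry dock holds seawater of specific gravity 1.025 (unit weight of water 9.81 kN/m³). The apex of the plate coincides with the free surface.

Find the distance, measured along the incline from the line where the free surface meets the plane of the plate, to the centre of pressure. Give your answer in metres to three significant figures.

γ = 1.025 × 9.81 = 10.05525 kN/m³.
The plate makes 37° with the vertical, i.e. θ = 90° − 37° = 53° to the horizontal. Measuring y along the incline from the free-surface line, vertical depth h = y·sinθ with sinθ = 0.798636.
With the apex up, the centroid sits 2h/3 = 2 × 1.4/3 = 0.933333 m below the apex, so y_c = 0.933333 m and h_c = 0.933333 × 0.798636 = 0.745393 m.
A = ½ × 2.19 × 1.4 = 1.533 m².
Resultant F = γ·h_c·A = 10.05525 × 0.745393 × 1.533 = 11.49 kN.
I_c = b·h³/36 = 2.19 × 1.4³/36 = 0.166927 m⁴.
Centre of pressure: y_p = y_c + I_c/(y_c·A) = 0.933333 + 0.166927/(0.933333 × 1.533) = 0.933333 + 0.116667 = 1.05 m along the plane.

y_p = 1.05 m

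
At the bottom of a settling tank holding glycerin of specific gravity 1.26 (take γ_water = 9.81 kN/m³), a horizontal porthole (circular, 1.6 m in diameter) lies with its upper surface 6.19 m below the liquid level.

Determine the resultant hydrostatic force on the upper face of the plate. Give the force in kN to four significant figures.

F ≈ 153.8 kN

γ = 1.26 × 9.81 = 12.3606 kN/m³.
The plate is horizontal, so pressure is uniform at p = γ·h = 12.3606 × 6.19 = 76.5121 kN/m².
A = π(0.8)² = 2.01062 m².
F = p·A = 76.5121 × 2.01062 = 153.837 kN.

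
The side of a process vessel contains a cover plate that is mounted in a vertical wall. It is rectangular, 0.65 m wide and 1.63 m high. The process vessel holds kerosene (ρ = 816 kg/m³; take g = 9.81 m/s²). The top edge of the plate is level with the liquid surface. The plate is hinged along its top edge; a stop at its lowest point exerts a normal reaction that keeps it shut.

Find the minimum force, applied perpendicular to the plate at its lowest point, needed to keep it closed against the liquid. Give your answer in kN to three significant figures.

γ = ρg = 816 × 9.81 / 1000 = 8.00496 kN/m³.
The centroid lies 1.63/2 = 0.815 m below the top edge, so the centroid depth is h_c = 0.815 m.
A = 0.65 × 1.63 = 1.0595 m².
Resultant F = γ·h_c·A = 8.00496 × 0.815 × 1.0595 = 6.91222 kN.
I_c = b·h³/12 = 0.65 × 1.63³/12 = 0.234582 m⁴.
Centre of pressure: y_p = y_c + I_c/(y_c·A) = 0.815 + 0.234582/(0.815 × 1.0595) = 0.815 + 0.271667 = 1.08667 m along the plane.
The resultant acts 0.815 + 0.271667 = 1.08667 m (along the plate) below the hinge at the top edge, so the moment about the hinge is M = F × 1.08667 = 6.91222 × 1.08667 = 7.5113 kN·m.
A normal force at the bottom, 1.63 m from the hinge, must supply this moment: P = 7.5113/1.63 = 4.60816 kN.

P ≈ 4.61 kN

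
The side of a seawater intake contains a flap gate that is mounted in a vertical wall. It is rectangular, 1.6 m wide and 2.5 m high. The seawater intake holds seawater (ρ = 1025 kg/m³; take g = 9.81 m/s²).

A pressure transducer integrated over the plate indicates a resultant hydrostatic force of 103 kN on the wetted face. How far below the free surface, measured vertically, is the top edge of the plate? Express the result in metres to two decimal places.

γ = ρg = 1025 × 9.81 / 1000 = 10.05525 kN/m³.
A = 1.6 × 2.5 = 4 m².
From F = γ·h_c·A, the centroid depth is h_c = 103/(10.05525 × 4) = 2.56085 m.
The centroid lies 2.5/2 = 1.25 m below the top edge, so the top edge sits at h_top = 2.56085 − 1.25 = 1.31085 m below the surface.

d_top ≈ 1.31 m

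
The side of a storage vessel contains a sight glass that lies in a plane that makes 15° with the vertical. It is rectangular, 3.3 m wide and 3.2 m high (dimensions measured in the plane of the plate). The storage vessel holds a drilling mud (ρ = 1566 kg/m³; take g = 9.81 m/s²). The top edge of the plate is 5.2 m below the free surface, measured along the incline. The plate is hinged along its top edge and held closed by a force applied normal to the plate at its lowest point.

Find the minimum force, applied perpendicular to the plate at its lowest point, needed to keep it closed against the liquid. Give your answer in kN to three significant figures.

γ = ρg = 1566 × 9.81 / 1000 = 15.36246 kN/m³.
The plate makes 15° with the vertical, i.e. θ = 90° − 15° = 75° to the horizontal. Measuring y along the incline from the free-surface line, vertical depth h = y·sinθ with sinθ = 0.965926.
The centroid lies 3.2/2 = 1.6 m below the top edge, so y_c = 5.2 + 1.6 = 6.8 m and h_c = 6.8 × 0.965926 = 6.5683 m.
A = 3.3 × 3.2 = 10.56 m².
Resultant F = γ·h_c·A = 15.36246 × 6.5683 × 10.56 = 1065.56 kN.
I_c = b·h³/12 = 3.3 × 3.2³/12 = 9.0112 m⁴.
Centre of pressure: y_p = y_c + I_c/(y_c·A) = 6.8 + 9.0112/(6.8 × 10.56) = 6.8 + 0.12549 = 6.92549 m along the plane.
The resultant acts 1.6 + 0.12549 = 1.72549 m (along the plate) below the hinge at the top edge, so the moment about the hinge is M = F × 1.72549 = 1065.56 × 1.72549 = 1838.61 kN·m.
A normal force at the bottom, 3.2 m from the hinge, must supply this moment: P = 1838.61/3.2 = 574.566 kN.

P ≈ 575 kN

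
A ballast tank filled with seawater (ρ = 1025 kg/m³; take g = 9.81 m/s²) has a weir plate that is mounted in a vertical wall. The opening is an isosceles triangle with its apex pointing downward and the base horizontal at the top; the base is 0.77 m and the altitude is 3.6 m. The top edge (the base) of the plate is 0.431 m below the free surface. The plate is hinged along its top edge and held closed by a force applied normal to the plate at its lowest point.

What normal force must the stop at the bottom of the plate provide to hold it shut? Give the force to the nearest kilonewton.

P ≈ 10 kN

γ = ρg = 1025 × 9.81 / 1000 = 10.05525 kN/m³.
With the apex down, the centroid sits h/3 = 3.6/3 = 1.2 m below the base (the top edge), so the centroid depth is h_c = 0.431 + 1.2 = 1.631 m.
A = ½ × 0.77 × 3.6 = 1.386 m².
Resultant F = γ·h_c·A = 10.05525 × 1.631 × 1.386 = 22.7306 kN.
I_c = b·h³/36 = 0.77 × 3.6³/36 = 0.99792 m⁴.
Centre of pressure: y_p = y_c + I_c/(y_c·A) = 1.631 + 0.99792/(1.631 × 1.386) = 1.631 + 0.441447 = 2.07245 m along the plane.
The resultant acts 1.2 + 0.441447 = 1.64145 m (along the plate) below the hinge at the top edge, so the moment about the hinge is M = F × 1.64145 = 22.7306 × 1.64145 = 37.3111 kN·m.
A normal force at the bottom, 3.6 m from the hinge, must supply this moment: P = 37.3111/3.6 = 10.3642 kN.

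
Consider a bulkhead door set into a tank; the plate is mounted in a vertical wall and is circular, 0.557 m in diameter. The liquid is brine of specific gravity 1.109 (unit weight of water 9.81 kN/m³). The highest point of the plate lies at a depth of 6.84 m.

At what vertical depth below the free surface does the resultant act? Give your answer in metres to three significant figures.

γ = 1.109 × 9.81 = 10.87929 kN/m³.
The centroid is at the centre, 0.2785 m below the top of the plate, so the centroid depth is h_c = 6.84 + 0.2785 = 7.1185 m.
A = π(0.2785)² = 0.243669 m².
Resultant F = γ·h_c·A = 10.87929 × 7.1185 × 0.243669 = 18.8708 kN.
I_c = πr⁴/4 = π × 0.2785⁴/4 = 0.00472488 m⁴.
Centre of pressure: y_p = y_c + I_c/(y_c·A) = 7.1185 + 0.00472488/(7.1185 × 0.243669) = 7.1185 + 0.00272397 = 7.12122 m along the plane.

h_p = 7.12 m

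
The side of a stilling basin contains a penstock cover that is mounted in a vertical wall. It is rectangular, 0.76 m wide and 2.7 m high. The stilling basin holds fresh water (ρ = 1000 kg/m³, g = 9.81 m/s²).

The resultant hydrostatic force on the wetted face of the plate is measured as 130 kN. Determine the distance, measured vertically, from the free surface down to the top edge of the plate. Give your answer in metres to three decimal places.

γ = ρg = 1000 × 9.81 = 9810 N/m³ = 9.81 kN/m³.
A = 0.76 × 2.7 = 2.052 m².
From F = γ·h_c·A, the centroid depth is h_c = 130/(9.81 × 2.052) = 6.45798 m.
The centroid lies 2.7/2 = 1.35 m below the top edge, so the top edge sits at h_top = 6.45798 − 1.35 = 5.10798 m below the surface.

d_top ≈ 5.108 m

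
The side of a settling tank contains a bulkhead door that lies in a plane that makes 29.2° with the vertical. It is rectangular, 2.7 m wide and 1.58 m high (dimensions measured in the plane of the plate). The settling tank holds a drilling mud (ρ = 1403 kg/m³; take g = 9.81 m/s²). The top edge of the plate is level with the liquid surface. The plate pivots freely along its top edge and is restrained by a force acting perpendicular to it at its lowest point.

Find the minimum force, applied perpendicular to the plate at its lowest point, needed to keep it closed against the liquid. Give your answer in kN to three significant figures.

γ = ρg = 1403 × 9.81 / 1000 = 13.76343 kN/m³.
The plate makes 29.2° with the vertical, i.e. θ = 90° − 29.2° = 60.8° to the horizontal. Measuring y along the incline from the free-surface line, vertical depth h = y·sinθ with sinθ = 0.872922.
The centroid lies 1.58/2 = 0.79 m below the top edge, so y_c = 0.79 m and h_c = 0.79 × 0.872922 = 0.689608 m.
A = 2.7 × 1.58 = 4.266 m².
Resultant F = γ·h_c·A = 13.76343 × 0.689608 × 4.266 = 40.4902 kN.
I_c = b·h³/12 = 2.7 × 1.58³/12 = 0.88747 m⁴.
Centre of pressure: y_p = y_c + I_c/(y_c·A) = 0.79 + 0.88747/(0.79 × 4.266) = 0.79 + 0.263333 = 1.05333 m along the plane.
The resultant acts 0.79 + 0.263333 = 1.05333 m (along the plate) below the hinge at the top edge, so the moment about the hinge is M = F × 1.05333 = 40.4902 × 1.05333 = 42.6495 kN·m.
A normal force at the bottom, 1.58 m from the hinge, must supply this moment: P = 42.6495/1.58 = 26.9934 kN.

P ≈ 27.0 kN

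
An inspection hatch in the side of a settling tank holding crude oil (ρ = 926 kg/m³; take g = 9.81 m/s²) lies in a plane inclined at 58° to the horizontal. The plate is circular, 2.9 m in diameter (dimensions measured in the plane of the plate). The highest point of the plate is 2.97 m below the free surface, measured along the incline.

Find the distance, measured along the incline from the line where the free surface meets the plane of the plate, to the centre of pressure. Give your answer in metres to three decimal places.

y_p = 4.539 m

γ = ρg = 926 × 9.81 / 1000 = 9.08406 kN/m³.
Let θ = 58° be the plate's angle to the horizontal; measure y along the incline from where the plane meets the free surface. Vertical depth h = y·sinθ with sinθ = 0.848048.
The centroid is at the centre, 1.45 m below the top of the plate, so y_c = 2.97 + 1.45 = 4.42 m and h_c = 4.42 × 0.848048 = 3.74837 m.
A = π(1.45)² = 6.6052 m².
Resultant F = γ·h_c·A = 9.08406 × 3.74837 × 6.6052 = 224.91 kN.
I_c = πr⁴/4 = π × 1.45⁴/4 = 3.47186 m⁴.
Centre of pressure: y_p = y_c + I_c/(y_c·A) = 4.42 + 3.47186/(4.42 × 6.6052) = 4.42 + 0.11892 = 4.53892 m along the plane.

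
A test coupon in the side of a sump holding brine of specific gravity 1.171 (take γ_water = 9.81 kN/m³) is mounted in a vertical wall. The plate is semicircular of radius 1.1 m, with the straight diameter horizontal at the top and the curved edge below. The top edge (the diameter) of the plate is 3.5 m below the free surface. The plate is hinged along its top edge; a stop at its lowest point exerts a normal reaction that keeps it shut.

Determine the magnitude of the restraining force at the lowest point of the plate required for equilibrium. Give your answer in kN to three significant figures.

P ≈ 38.4 kN

γ = 1.171 × 9.81 = 11.48751 kN/m³.
The centroid of a semicircle lies 4r/(3π) = 0.466854 m from the diameter, here below the top edge, so the centroid depth is h_c = 3.5 + 0.466854 = 3.96685 m.
A = πr²/2 = π × 1.1²/2 = 1.90066 m².
Resultant F = γ·h_c·A = 11.48751 × 3.96685 × 1.90066 = 86.6116 kN.
I_c = (π/8 − 8/(9π))·r⁴ = 0.109757 × 1.1⁴ = 0.160695 m⁴.
Centre of pressure: y_p = y_c + I_c/(y_c·A) = 3.96685 + 0.160695/(3.96685 × 1.90066) = 3.96685 + 0.0213134 = 3.98816 m along the plane.
The resultant acts 0.466854 + 0.0213134 = 0.488167 m (along the plate) below the hinge at the top edge, so the moment about the hinge is M = F × 0.488167 = 86.6116 × 0.488167 = 42.2809 kN·m.
A normal force at the bottom, 1.1 m from the hinge, must supply this moment: P = 42.2809/1.1 = 38.4372 kN.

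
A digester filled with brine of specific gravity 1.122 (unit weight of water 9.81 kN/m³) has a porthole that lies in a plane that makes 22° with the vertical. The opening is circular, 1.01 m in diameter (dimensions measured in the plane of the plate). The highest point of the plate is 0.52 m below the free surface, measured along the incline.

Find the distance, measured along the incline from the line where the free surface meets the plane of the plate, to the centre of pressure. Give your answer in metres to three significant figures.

γ = 1.122 × 9.81 = 11.00682 kN/m³.
The plate makes 22° with the vertical, i.e. θ = 90° − 22° = 68° to the horizontal. Measuring y along the incline from the free-surface line, vertical depth h = y·sinθ with sinθ = 0.927184.
The centroid is at the centre, 0.505 m below the top of the plate, so y_c = 0.52 + 0.505 = 1.025 m and h_c = 1.025 × 0.927184 = 0.950364 m.
A = π(0.505)² = 0.801185 m².
Resultant F = γ·h_c·A = 11.00682 × 0.950364 × 0.801185 = 8.38078 kN.
I_c = πr⁴/4 = π × 0.505⁴/4 = 0.0510805 m⁴.
Centre of pressure: y_p = y_c + I_c/(y_c·A) = 1.025 + 0.0510805/(1.025 × 0.801185) = 1.025 + 0.0622012 = 1.0872 m along the plane.

y_p = 1.09 m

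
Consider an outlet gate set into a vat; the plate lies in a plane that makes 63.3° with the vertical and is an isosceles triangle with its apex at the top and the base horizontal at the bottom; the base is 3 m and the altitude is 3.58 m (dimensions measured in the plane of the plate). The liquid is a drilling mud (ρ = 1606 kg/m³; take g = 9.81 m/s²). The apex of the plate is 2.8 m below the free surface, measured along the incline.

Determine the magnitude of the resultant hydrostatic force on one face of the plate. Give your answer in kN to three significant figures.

F ≈ 197 kN

γ = ρg = 1606 × 9.81 / 1000 = 15.75486 kN/m³.
The plate makes 63.3° with the vertical, i.e. θ = 90° − 63.3° = 26.7° to the horizontal. Measuring y along the incline from the free-surface line, vertical depth h = y·sinθ with sinθ = 0.449319.
With the apex up, the centroid sits 2h/3 = 2 × 3.58/3 = 2.38667 m below the apex, so y_c = 2.8 + 2.38667 = 5.18667 m and h_c = 5.18667 × 0.449319 = 2.33047 m.
A = ½ × 3 × 3.58 = 5.37 m².
Resultant F = γ·h_c·A = 15.75486 × 2.33047 × 5.37 = 197.166 kN.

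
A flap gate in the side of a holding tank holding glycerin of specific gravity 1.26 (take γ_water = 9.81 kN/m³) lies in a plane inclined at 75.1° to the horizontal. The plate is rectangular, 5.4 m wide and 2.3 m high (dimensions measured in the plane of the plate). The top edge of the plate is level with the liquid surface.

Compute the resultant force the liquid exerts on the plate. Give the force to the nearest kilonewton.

F ≈ 171 kN

γ = 1.26 × 9.81 = 12.3606 kN/m³.
Let θ = 75.1° be the plate's angle to the horizontal; measure y along the incline from where the plane meets the free surface. Vertical depth h = y·sinθ with sinθ = 0.966376.
The centroid lies 2.3/2 = 1.15 m below the top edge, so y_c = 1.15 m and h_c = 1.15 × 0.966376 = 1.11133 m.
A = 5.4 × 2.3 = 12.42 m².
Resultant F = γ·h_c·A = 12.3606 × 1.11133 × 12.42 = 170.61 kN.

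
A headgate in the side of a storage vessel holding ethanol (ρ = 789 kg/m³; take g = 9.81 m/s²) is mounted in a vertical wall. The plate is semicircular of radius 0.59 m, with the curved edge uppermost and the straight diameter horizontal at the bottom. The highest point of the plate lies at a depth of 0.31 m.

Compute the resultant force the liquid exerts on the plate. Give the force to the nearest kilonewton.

γ = ρg = 789 × 9.81 / 1000 = 7.74009 kN/m³.
The centroid lies 4r/(3π) = 0.250404 m above the diameter, so r − 4r/(3π) = 0.59 − 0.250404 = 0.339596 m below the topmost point, so the centroid depth is h_c = 0.31 + 0.339596 = 0.649596 m.
A = πr²/2 = π × 0.59²/2 = 0.546794 m².
Resultant F = γ·h_c·A = 7.74009 × 0.649596 × 0.546794 = 2.74924 kN.

F ≈ 3 kN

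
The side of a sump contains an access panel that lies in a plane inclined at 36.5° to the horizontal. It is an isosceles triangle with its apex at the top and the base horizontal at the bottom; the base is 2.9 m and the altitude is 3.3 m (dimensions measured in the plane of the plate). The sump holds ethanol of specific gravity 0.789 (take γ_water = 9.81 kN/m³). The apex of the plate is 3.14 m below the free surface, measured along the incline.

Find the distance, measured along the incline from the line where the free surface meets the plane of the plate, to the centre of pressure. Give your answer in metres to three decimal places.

γ = 0.789 × 9.81 = 7.74009 kN/m³.
Let θ = 36.5° be the plate's angle to the horizontal; measure y along the incline from where the plane meets the free surface. Vertical depth h = y·sinθ with sinθ = 0.594823.
With the apex up, the centroid sits 2h/3 = 2 × 3.3/3 = 2.2 m below the apex, so y_c = 3.14 + 2.2 = 5.34 m and h_c = 5.34 × 0.594823 = 3.17635 m.
A = ½ × 2.9 × 3.3 = 4.785 m².
Resultant F = γ·h_c·A = 7.74009 × 3.17635 × 4.785 = 117.64 kN.
I_c = b·h³/36 = 2.9 × 3.3³/36 = 2.89492 m⁴.
Centre of pressure: y_p = y_c + I_c/(y_c·A) = 5.34 + 2.89492/(5.34 × 4.785) = 5.34 + 0.113296 = 5.4533 m along the plane.

y_p = 5.453 m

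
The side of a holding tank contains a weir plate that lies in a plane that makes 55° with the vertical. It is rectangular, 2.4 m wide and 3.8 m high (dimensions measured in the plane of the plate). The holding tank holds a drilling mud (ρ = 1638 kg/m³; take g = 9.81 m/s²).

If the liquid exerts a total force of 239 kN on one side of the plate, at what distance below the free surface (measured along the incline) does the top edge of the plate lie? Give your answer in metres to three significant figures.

γ = ρg = 1638 × 9.81 / 1000 = 16.06878 kN/m³.
A = 2.4 × 3.8 = 9.12 m².
From F = γ·h_c·A, the centroid depth is h_c = 239/(16.06878 × 9.12) = 1.63087 m.
The plate makes 55° with the vertical, i.e. θ = 90° − 55° = 35° to the horizontal. Measuring y along the incline from the free-surface line, vertical depth h = y·sinθ with sinθ = 0.573576.
Along the incline, y_c = h_c/sinθ = 1.63087/0.573576 = 2.84334 m.
The centroid lies 3.8/2 = 1.9 m below the top edge, so the top edge sits at y_top = 2.84334 − 1.9 = 0.94334 m along the incline.

y_top ≈ 0.943 m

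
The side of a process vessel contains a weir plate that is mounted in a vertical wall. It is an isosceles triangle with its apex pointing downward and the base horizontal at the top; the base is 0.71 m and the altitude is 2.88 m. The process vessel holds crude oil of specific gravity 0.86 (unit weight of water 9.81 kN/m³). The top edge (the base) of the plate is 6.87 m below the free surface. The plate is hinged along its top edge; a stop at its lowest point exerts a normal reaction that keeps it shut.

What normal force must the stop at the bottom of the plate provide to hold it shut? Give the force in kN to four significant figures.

γ = 0.86 × 9.81 = 8.4366 kN/m³.
With the apex down, the centroid sits h/3 = 2.88/3 = 0.96 m below the base (the top edge), so the centroid depth is h_c = 6.87 + 0.96 = 7.83 m.
A = ½ × 0.71 × 2.88 = 1.0224 m².
Resultant F = γ·h_c·A = 8.4366 × 7.83 × 1.0224 = 67.5383 kN.
I_c = b·h³/36 = 0.71 × 2.88³/36 = 0.471122 m⁴.
Centre of pressure: y_p = y_c + I_c/(y_c·A) = 7.83 + 0.471122/(7.83 × 1.0224) = 7.83 + 0.0588506 = 7.88885 m along the plane.
The resultant acts 0.96 + 0.0588506 = 1.01885 m (along the plate) below the hinge at the top edge, so the moment about the hinge is M = F × 1.01885 = 67.5383 × 1.01885 = 68.8114 kN·m.
A normal force at the bottom, 2.88 m from the hinge, must supply this moment: P = 68.8114/2.88 = 23.8928 kN.

P ≈ 23.89 kN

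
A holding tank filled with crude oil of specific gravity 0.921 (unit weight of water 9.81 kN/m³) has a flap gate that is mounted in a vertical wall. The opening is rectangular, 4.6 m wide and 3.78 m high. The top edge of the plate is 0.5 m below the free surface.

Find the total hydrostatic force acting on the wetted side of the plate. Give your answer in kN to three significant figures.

γ = 0.921 × 9.81 = 9.03501 kN/m³.
The centroid lies 3.78/2 = 1.89 m below the top edge, so the centroid depth is h_c = 0.5 + 1.89 = 2.39 m.
A = 4.6 × 3.78 = 17.388 m².
Resultant F = γ·h_c·A = 9.03501 × 2.39 × 17.388 = 375.471 kN.

F ≈ 375 kN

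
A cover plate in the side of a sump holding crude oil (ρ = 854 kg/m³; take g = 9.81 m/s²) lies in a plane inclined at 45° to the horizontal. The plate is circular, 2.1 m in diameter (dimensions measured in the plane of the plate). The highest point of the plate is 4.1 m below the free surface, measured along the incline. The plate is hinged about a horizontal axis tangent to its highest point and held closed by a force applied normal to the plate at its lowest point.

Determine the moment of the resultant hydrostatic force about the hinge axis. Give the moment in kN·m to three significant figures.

γ = ρg = 854 × 9.81 / 1000 = 8.37774 kN/m³.
Let θ = 45° be the plate's angle to the horizontal; measure y along the incline from where the plane meets the free surface. Vertical depth h = y·sinθ with sinθ = 0.707107.
The centroid is at the centre, 1.05 m below the top of the plate, so y_c = 4.1 + 1.05 = 5.15 m and h_c = 5.15 × 0.707107 = 3.6416 m.
A = π(1.05)² = 3.46361 m².
Resultant F = γ·h_c·A = 8.37774 × 3.6416 × 3.46361 = 105.669 kN.
I_c = πr⁴/4 = π × 1.05⁴/4 = 0.954656 m⁴.
Centre of pressure: y_p = y_c + I_c/(y_c·A) = 5.15 + 0.954656/(5.15 × 3.46361) = 5.15 + 0.0535193 = 5.20352 m along the plane.
The resultant acts 1.05 + 0.0535193 = 1.10352 m (along the plate) below the hinge at the top edge, so the moment about the hinge is M = F × 1.10352 = 105.669 × 1.10352 = 116.608 kN·m.

M ≈ 117 kN·m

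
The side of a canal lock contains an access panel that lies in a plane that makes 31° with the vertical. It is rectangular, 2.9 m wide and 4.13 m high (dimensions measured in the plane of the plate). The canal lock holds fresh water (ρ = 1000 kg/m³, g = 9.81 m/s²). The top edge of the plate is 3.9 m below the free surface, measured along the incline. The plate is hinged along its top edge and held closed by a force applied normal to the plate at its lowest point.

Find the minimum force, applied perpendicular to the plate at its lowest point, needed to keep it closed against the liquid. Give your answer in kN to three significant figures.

γ = ρg = 1000 × 9.81 = 9810 N/m³ = 9.81 kN/m³.
The plate makes 31° with the vertical, i.e. θ = 90° − 31° = 59° to the horizontal. Measuring y along the incline from the free-surface line, vertical depth h = y·sinθ with sinθ = 0.857167.
The centroid lies 4.13/2 = 2.065 m below the top edge, so y_c = 3.9 + 2.065 = 5.965 m and h_c = 5.965 × 0.857167 = 5.113 m.
A = 2.9 × 4.13 = 11.977 m².
Resultant F = γ·h_c·A = 9.81 × 5.113 × 11.977 = 600.749 kN.
I_c = b·h³/12 = 2.9 × 4.13³/12 = 17.0242 m⁴.
Centre of pressure: y_p = y_c + I_c/(y_c·A) = 5.965 + 17.0242/(5.965 × 11.977) = 5.965 + 0.238291 = 6.20329 m along the plane.
The resultant acts 2.065 + 0.238291 = 2.30329 m (along the plate) below the hinge at the top edge, so the moment about the hinge is M = F × 2.30329 = 600.749 × 2.30329 = 1383.7 kN·m.
A normal force at the bottom, 4.13 m from the hinge, must supply this moment: P = 1383.7/4.13 = 335.036 kN.

P ≈ 335 kN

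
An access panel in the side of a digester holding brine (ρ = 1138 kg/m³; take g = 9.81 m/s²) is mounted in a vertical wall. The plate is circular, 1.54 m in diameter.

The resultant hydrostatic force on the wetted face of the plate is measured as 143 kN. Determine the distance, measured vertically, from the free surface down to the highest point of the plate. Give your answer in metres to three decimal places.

d_top ≈ 6.107 m

γ = ρg = 1138 × 9.81 / 1000 = 11.16378 kN/m³.
A = π(0.77)² = 1.86265 m².
From F = γ·h_c·A, the centroid depth is h_c = 143/(11.16378 × 1.86265) = 6.87691 m.
The centroid is at the centre, 0.77 m below the top of the plate, so the highest point sits at h_top = 6.87691 − 0.77 = 6.10691 m below the surface.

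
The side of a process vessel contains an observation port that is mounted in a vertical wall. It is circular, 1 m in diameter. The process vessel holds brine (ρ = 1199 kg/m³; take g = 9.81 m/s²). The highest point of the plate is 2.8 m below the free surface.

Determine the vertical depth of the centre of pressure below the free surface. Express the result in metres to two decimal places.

h_p = 3.32 m

γ = ρg = 1199 × 9.81 / 1000 = 11.76219 kN/m³.
The centroid is at the centre, 0.5 m below the top of the plate, so the centroid depth is h_c = 2.8 + 0.5 = 3.3 m.
A = π(0.5)² = 0.785398 m².
Resultant F = γ·h_c·A = 11.76219 × 3.3 × 0.785398 = 30.4854 kN.
I_c = πr⁴/4 = π × 0.5⁴/4 = 0.0490874 m⁴.
Centre of pressure: y_p = y_c + I_c/(y_c·A) = 3.3 + 0.0490874/(3.3 × 0.785398) = 3.3 + 0.0189394 = 3.31894 m along the plane.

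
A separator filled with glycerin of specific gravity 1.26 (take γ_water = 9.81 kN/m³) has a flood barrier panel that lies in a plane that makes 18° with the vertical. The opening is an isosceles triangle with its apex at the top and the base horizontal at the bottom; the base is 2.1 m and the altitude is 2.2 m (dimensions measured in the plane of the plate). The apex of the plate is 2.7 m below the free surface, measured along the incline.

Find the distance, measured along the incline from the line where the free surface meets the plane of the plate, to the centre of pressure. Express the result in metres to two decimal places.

y_p = 4.23 m

γ = 1.26 × 9.81 = 12.3606 kN/m³.
The plate makes 18° with the vertical, i.e. θ = 90° − 18° = 72° to the horizontal. Measuring y along the incline from the free-surface line, vertical depth h = y·sinθ with sinθ = 0.951057.
With the apex up, the centroid sits 2h/3 = 2 × 2.2/3 = 1.46667 m below the apex, so y_c = 2.7 + 1.46667 = 4.16667 m and h_c = 4.16667 × 0.951057 = 3.96274 m.
A = ½ × 2.1 × 2.2 = 2.31 m².
Resultant F = γ·h_c·A = 12.3606 × 3.96274 × 2.31 = 113.148 kN.
I_c = b·h³/36 = 2.1 × 2.2³/36 = 0.621133 m⁴.
Centre of pressure: y_p = y_c + I_c/(y_c·A) = 4.16667 + 0.621133/(4.16667 × 2.31) = 4.16667 + 0.0645332 = 4.2312 m along the plane.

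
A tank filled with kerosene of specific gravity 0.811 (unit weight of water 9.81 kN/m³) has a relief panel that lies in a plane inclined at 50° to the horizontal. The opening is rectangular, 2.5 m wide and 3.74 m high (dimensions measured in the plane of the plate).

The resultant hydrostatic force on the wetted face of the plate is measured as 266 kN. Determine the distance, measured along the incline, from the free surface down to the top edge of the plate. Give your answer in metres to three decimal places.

γ = 0.811 × 9.81 = 7.95591 kN/m³.
A = 2.5 × 3.74 = 9.35 m².
From F = γ·h_c·A, the centroid depth is h_c = 266/(7.95591 × 9.35) = 3.57586 m.
Let θ = 50° be the plate's angle to the horizontal; measure y along the incline from where the plane meets the free surface. Vertical depth h = y·sinθ with sinθ = 0.766044.
Along the incline, y_c = h_c/sinθ = 3.57586/0.766044 = 4.66796 m.
The centroid lies 3.74/2 = 1.87 m below the top edge, so the top edge sits at y_top = 4.66796 − 1.87 = 2.79796 m along the incline.

y_top ≈ 2.798 m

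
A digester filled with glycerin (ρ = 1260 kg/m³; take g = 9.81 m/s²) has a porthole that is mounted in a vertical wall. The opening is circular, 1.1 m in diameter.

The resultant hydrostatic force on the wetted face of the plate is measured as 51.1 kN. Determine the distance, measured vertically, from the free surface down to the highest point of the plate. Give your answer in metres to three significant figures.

γ = ρg = 1260 × 9.81 / 1000 = 12.3606 kN/m³.
A = π(0.55)² = 0.950332 m².
From F = γ·h_c·A, the centroid depth is h_c = 51.1/(12.3606 × 0.950332) = 4.35017 m.
The centroid is at the centre, 0.55 m below the top of the plate, so the highest point sits at h_top = 4.35017 − 0.55 = 3.80017 m below the surface.

d_top ≈ 3.80 m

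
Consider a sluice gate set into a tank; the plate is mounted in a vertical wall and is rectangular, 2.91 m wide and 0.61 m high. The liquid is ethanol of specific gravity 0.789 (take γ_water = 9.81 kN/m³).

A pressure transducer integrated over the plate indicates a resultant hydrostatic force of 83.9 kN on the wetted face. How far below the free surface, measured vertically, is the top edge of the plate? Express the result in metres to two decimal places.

γ = 0.789 × 9.81 = 7.74009 kN/m³.
A = 2.91 × 0.61 = 1.7751 m².
From F = γ·h_c·A, the centroid depth is h_c = 83.9/(7.74009 × 1.7751) = 6.10651 m.
The centroid lies 0.61/2 = 0.305 m below the top edge, so the top edge sits at h_top = 6.10651 − 0.305 = 5.80151 m below the surface.

d_top ≈ 5.80 m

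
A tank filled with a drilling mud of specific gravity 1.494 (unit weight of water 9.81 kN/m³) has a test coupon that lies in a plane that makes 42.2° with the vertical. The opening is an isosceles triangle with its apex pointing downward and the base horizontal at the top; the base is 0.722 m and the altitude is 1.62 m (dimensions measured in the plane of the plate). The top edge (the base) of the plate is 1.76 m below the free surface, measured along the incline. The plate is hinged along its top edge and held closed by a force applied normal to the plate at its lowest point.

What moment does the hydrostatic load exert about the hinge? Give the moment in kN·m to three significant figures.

γ = 1.494 × 9.81 = 14.65614 kN/m³.
The plate makes 42.2° with the vertical, i.e. θ = 90° − 42.2° = 47.8° to the horizontal. Measuring y along the incline from the free-surface line, vertical depth h = y·sinθ with sinθ = 0.740805.
With the apex down, the centroid sits h/3 = 1.62/3 = 0.54 m below the base (the top edge), so y_c = 1.76 + 0.54 = 2.3 m and h_c = 2.3 × 0.740805 = 1.70385 m.
A = ½ × 0.722 × 1.62 = 0.58482 m².
Resultant F = γ·h_c·A = 14.65614 × 1.70385 × 0.58482 = 14.604 kN.
I_c = b·h³/36 = 0.722 × 1.62³/36 = 0.0852668 m⁴.
Centre of pressure: y_p = y_c + I_c/(y_c·A) = 2.3 + 0.0852668/(2.3 × 0.58482) = 2.3 + 0.0633913 = 2.36339 m along the plane.
The resultant acts 0.54 + 0.0633913 = 0.603391 m (along the plate) below the hinge at the top edge, so the moment about the hinge is M = F × 0.603391 = 14.604 × 0.603391 = 8.81192 kN·m.

M ≈ 8.81 kN·m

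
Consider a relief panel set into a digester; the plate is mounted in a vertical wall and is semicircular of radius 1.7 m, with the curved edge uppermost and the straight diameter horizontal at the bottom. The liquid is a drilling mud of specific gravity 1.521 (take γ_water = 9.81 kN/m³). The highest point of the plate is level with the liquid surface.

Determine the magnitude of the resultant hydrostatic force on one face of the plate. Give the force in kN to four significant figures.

F ≈ 66.28 kN

γ = 1.521 × 9.81 = 14.92101 kN/m³.
The centroid lies 4r/(3π) = 0.721502 m above the diameter, so r − 4r/(3π) = 1.7 − 0.721502 = 0.978498 m below the topmost point, so the centroid depth is h_c = 0.978498 m.
A = πr²/2 = π × 1.7²/2 = 4.5396 m².
Resultant F = γ·h_c·A = 14.92101 × 0.978498 × 4.5396 = 66.279 kN.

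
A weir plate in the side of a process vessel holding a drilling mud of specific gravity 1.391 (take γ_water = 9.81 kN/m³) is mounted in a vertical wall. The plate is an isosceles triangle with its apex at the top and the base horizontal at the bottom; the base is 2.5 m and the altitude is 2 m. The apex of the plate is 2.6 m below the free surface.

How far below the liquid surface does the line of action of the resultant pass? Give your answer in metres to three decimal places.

γ = 1.391 × 9.81 = 13.64571 kN/m³.
With the apex up, the centroid sits 2h/3 = 2 × 2/3 = 1.33333 m below the apex, so the centroid depth is h_c = 2.6 + 1.33333 = 3.93333 m.
A = ½ × 2.5 × 2 = 2.5 m².
Resultant F = γ·h_c·A = 13.64571 × 3.93333 × 2.5 = 134.183 kN.
I_c = b·h³/36 = 2.5 × 2³/36 = 0.555556 m⁴.
Centre of pressure: y_p = y_c + I_c/(y_c·A) = 3.93333 + 0.555556/(3.93333 × 2.5) = 3.93333 + 0.0564973 = 3.98983 m along the plane.

h_p = 3.990 m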